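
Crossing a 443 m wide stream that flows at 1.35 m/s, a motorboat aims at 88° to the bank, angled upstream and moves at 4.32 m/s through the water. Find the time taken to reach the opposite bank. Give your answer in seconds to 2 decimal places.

The component of the motorboat's velocity perpendicular to the bank is 4.32 × sin 88° = 4.317 m/s.
The flow acts along the bank and has no component across it.
Time = 443 / 4.317 = 102.609 s.

102.61 s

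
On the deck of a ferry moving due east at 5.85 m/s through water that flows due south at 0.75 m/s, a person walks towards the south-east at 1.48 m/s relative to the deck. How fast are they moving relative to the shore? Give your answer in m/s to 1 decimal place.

In east/north components (m/s): person relative to ferry = (1.047, -1.047); ferry relative to water = (5.850, 0.000); water relative to ground = (0.000, -0.750).
Sum = (6.897, -1.797) m/s.
Speed = |(6.897, -1.797)| = 7.127 m/s.

7.1 m/s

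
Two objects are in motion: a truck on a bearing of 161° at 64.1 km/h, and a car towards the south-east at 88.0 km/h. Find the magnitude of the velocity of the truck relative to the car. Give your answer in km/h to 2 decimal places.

Taking east as x and north as y: truck velocity = (20.869, -60.608) km/h; car velocity = (62.225, -62.225) km/h.
Velocity of truck relative to car = (20.869, -60.608) − (62.225, -62.225) = (-41.356, 1.618) km/h.
Magnitude = |(-41.356, 1.618)| = 41.388 km/h.

41.39 km/h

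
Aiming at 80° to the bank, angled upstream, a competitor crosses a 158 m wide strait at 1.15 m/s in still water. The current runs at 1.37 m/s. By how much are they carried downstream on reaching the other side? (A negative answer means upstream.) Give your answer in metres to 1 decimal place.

163.3 m

Perpendicular speed = 1.133 m/s; crossing time = 158 / 1.133 = 139.511 s.
Net downstream speed = 1.170 m/s.
Drift = 1.170 × 139.511 = 163.270 m (downstream).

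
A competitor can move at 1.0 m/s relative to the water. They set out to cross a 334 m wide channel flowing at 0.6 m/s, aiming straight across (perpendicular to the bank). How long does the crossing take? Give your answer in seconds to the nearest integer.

The component of the competitor's velocity perpendicular to the bank is 1.0 m/s.
The current is parallel to the bank, so it does not affect the crossing time.
Time = 334 / 1.000 = 334.000 s.

334 s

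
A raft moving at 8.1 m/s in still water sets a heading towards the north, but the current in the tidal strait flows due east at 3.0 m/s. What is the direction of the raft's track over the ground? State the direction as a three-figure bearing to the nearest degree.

020°

Taking east as x and north as y: velocity relative to the water = (0.000, 8.100) m/s; the water relative to ground = (3.000, 0.000) m/s.
Velocity relative to ground = (0.000, 8.100) + (3.000, 0.000) = (3.000, 8.100) m/s.
Bearing = atan2(3.00, 8.10) = 20.32° clockwise from north.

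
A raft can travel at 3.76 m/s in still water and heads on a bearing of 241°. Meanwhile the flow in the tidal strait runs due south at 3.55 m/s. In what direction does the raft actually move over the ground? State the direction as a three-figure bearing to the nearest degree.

211°

Taking east as x and north as y: velocity relative to the water = (-3.289, -1.823) m/s; the water relative to ground = (0.000, -3.550) m/s.
Velocity relative to ground = (-3.289, -1.823) + (0.000, -3.550) = (-3.289, -5.373) m/s.
Bearing = atan2(-3.29, -5.37) = 211.47° clockwise from north.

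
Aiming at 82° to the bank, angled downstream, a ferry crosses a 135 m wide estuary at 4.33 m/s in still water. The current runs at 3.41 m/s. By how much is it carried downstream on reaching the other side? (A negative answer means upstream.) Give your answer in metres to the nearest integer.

126 m

Perpendicular speed = 4.288 m/s; crossing time = 135 / 4.288 = 31.484 s.
Net downstream speed = 4.013 m/s.
Drift = 4.013 × 31.484 = 126.334 m (downstream).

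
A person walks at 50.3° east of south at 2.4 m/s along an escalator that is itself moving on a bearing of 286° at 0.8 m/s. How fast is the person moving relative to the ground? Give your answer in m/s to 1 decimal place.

1.7 m/s

Taking east as x and north as y: escalator velocity = (-0.769, 0.221) m/s; person velocity relative to escalator = (1.847, -1.533) m/s.
Velocity relative to ground = (-0.769, 0.221) + (1.847, -1.533) = (1.078, -1.313) m/s.
Speed = |(1.078, -1.313)| = 1.698 m/s.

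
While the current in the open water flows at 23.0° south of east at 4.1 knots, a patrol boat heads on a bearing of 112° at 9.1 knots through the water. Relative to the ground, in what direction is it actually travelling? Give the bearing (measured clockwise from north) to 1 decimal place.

112.3°

Taking east as x and north as y: velocity relative to the water = (8.437, -3.409) knots; the water relative to ground = (3.774, -1.602) knots.
Velocity relative to ground = (8.437, -3.409) + (3.774, -1.602) = (12.211, -5.011) knots.
Bearing = atan2(12.21, -5.01) = 112.31° clockwise from north.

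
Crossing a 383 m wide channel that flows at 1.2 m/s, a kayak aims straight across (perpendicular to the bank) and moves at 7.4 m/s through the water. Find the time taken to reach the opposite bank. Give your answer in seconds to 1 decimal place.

The component of the kayak's velocity perpendicular to the bank is 7.4 m/s.
The current is parallel to the bank, so it does not affect the crossing time.
Time = 383 / 7.400 = 51.757 s.

51.8 s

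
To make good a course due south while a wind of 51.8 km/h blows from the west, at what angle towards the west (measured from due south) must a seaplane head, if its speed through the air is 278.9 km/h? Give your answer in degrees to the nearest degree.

The wind pushes perpendicular to the desired track; the heading must have a component into the wind equal to 51.8 km/h: 278.9 sin θ = 51.8.
sin θ = 0.1857, so θ = 10.704°.

11°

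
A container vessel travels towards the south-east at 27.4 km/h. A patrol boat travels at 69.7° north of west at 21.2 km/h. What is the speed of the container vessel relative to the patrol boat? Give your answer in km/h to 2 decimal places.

Taking east as x and north as y: container vessel velocity = (19.375, -19.375) km/h; patrol boat velocity = (-7.355, 19.883) km/h.
Velocity of container vessel relative to patrol boat = (19.375, -19.375) − (-7.355, 19.883) = (26.730, -39.258) km/h.
Magnitude = |(26.730, -39.258)| = 47.494 km/h.

47.49 km/h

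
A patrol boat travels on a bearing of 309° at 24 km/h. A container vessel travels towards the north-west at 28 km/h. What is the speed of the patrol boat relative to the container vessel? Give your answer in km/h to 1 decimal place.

Taking east as x and north as y: patrol boat velocity = (-18.652, 15.104) km/h; container vessel velocity = (-19.799, 19.799) km/h.
Velocity of patrol boat relative to container vessel = (-18.652, 15.104) − (-19.799, 19.799) = (1.147, -4.695) km/h.
Magnitude = |(1.147, -4.695)| = 4.833 km/h.

4.8 km/h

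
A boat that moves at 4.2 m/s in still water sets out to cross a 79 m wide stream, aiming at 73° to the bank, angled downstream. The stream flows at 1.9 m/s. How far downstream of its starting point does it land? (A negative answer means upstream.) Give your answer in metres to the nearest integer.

Perpendicular speed = 4.016 m/s; crossing time = 79 / 4.016 = 19.669 s.
Net downstream speed = 3.128 m/s.
Drift = 3.128 × 19.669 = 61.524 m (downstream).

62 m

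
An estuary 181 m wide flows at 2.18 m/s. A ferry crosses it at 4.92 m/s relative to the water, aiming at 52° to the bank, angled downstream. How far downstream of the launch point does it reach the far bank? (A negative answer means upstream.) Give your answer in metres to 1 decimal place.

Perpendicular speed = 3.877 m/s; crossing time = 181 / 3.877 = 46.685 s.
Net downstream speed = 5.209 m/s.
Drift = 5.209 × 46.685 = 243.187 m (downstream).

243.2 m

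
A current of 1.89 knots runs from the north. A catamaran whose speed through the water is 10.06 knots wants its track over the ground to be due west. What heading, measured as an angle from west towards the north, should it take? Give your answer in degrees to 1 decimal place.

10.8°

The current pushes perpendicular to the desired track; the heading must have a component into the current equal to 1.89 knots: 10.06 sin θ = 1.89.
sin θ = 0.1879, so θ = 10.829°.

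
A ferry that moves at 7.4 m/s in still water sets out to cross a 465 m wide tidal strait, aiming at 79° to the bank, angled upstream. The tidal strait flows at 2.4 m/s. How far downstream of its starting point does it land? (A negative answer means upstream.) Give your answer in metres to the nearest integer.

Perpendicular speed = 7.264 m/s; crossing time = 465 / 7.264 = 64.014 s.
Net downstream speed = 0.988 m/s.
Drift = 0.988 × 64.014 = 63.247 m (downstream).

63 m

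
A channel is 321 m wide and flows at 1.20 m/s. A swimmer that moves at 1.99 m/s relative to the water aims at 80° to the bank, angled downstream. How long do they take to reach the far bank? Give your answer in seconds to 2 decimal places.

163.79 s

The component of the swimmer's velocity perpendicular to the bank is 1.99 × sin 80° = 1.960 m/s.
The flow acts along the bank and has no component across it.
Time = 321 / 1.960 = 163.795 s.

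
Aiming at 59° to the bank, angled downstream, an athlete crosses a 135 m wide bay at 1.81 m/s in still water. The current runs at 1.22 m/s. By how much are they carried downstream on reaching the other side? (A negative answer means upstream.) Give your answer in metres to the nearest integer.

187 m

Perpendicular speed = 1.551 m/s; crossing time = 135 / 1.551 = 87.014 s.
Net downstream speed = 2.152 m/s.
Drift = 2.152 × 87.014 = 187.273 m (downstream).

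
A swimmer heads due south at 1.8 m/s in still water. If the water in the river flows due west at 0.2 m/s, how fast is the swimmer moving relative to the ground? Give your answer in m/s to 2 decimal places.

1.81 m/s

Taking east as x and north as y: velocity relative to the water = (0.000, -1.800) m/s; the water relative to ground = (-0.200, 0.000) m/s.
Velocity relative to ground = (0.000, -1.800) + (-0.200, 0.000) = (-0.200, -1.800) m/s.
Speed = |(-0.200, -1.800)| = 1.811 m/s.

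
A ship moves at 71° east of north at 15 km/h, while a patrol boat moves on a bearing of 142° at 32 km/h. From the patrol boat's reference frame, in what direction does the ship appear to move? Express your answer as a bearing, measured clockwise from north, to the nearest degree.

Taking east as x and north as y: ship velocity = (14.183, 4.884) km/h; patrol boat velocity = (19.701, -25.216) km/h.
Velocity of ship relative to patrol boat = (14.183, 4.884) − (19.701, -25.216) = (-5.518, 30.100) km/h.
Bearing = atan2(-5.52, 30.10) = 349.61° clockwise from north.

350°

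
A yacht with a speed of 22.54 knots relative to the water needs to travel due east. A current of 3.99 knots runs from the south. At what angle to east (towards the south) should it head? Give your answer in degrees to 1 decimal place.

The current pushes perpendicular to the desired track; the heading must have a component into the current equal to 3.99 knots: 22.54 sin θ = 3.99.
sin θ = 0.1770, so θ = 10.196°.

10.2°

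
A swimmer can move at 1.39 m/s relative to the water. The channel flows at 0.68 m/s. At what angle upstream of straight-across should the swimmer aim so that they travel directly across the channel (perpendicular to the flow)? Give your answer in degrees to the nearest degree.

To cancel the current, the upstream component of the swimmer's velocity must equal the flow: 1.39 sin θ = 0.68.
sin θ = 0.68 / 1.39 = 0.4892.
θ = arcsin(0.4892) = 29.289°.

29°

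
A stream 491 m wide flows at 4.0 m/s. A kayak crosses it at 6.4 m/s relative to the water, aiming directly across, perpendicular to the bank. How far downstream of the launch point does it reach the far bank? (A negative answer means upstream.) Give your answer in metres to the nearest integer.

Perpendicular speed = 6.400 m/s; crossing time = 491 / 6.400 = 76.719 s.
Net downstream speed = 4.000 m/s.
Drift = 4.000 × 76.719 = 306.875 m (downstream).

307 m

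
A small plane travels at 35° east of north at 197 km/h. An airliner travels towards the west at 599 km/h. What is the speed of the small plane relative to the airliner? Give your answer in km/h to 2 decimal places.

Taking east as x and north as y: small plane velocity = (112.995, 161.373) km/h; airliner velocity = (-599.000, 0.000) km/h.
Velocity of small plane relative to airliner = (112.995, 161.373) − (-599.000, 0.000) = (711.995, 161.373) km/h.
Magnitude = |(711.995, 161.373)| = 730.053 km/h.

730.05 km/h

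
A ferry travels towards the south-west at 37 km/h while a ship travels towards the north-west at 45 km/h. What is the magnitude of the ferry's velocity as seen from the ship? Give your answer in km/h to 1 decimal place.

Taking east as x and north as y: ferry velocity = (-26.163, -26.163) km/h; ship velocity = (-31.820, 31.820) km/h.
Velocity of ferry relative to ship = (-26.163, -26.163) − (-31.820, 31.820) = (5.657, -57.983) km/h.
Magnitude = |(5.657, -57.983)| = 58.258 km/h.

58.3 km/h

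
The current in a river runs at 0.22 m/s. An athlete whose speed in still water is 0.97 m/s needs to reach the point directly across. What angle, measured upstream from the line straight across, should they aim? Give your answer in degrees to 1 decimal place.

13.1°

To cancel the current, the upstream component of the athlete's velocity must equal the flow: 0.97 sin θ = 0.22.
sin θ = 0.22 / 0.97 = 0.2268.
θ = arcsin(0.2268) = 13.109°.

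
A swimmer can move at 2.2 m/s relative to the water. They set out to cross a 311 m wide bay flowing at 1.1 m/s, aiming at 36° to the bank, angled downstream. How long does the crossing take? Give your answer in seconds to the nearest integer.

The component of the swimmer's velocity perpendicular to the bank is 2.2 × sin 36° = 1.293 m/s.
Only the cross-stream component determines the crossing time; the current contributes nothing perpendicular to the bank.
Time = 311 / 1.293 = 240.502 s.

241 s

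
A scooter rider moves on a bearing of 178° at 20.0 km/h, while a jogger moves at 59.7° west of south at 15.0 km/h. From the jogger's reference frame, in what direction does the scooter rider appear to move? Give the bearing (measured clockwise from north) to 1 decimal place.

132.3°

Taking east as x and north as y: scooter rider velocity = (0.698, -19.988) km/h; jogger velocity = (-12.951, -7.568) km/h.
Velocity of scooter rider relative to jogger = (0.698, -19.988) − (-12.951, -7.568) = (13.649, -12.420) km/h.
Bearing = atan2(13.65, -12.42) = 132.30° clockwise from north.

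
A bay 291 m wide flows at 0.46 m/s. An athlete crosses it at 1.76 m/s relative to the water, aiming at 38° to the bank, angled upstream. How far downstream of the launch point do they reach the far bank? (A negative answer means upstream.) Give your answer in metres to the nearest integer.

Perpendicular speed = 1.084 m/s; crossing time = 291 / 1.084 = 268.558 s.
Net downstream speed = -0.927 m/s.
Drift = -0.927 × 268.558 = -248.926 m (upstream).

-249 m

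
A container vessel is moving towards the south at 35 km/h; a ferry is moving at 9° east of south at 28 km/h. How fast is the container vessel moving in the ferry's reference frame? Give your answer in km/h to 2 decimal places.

Taking east as x and north as y: container vessel velocity = (0.000, -35.000) km/h; ferry velocity = (4.380, -27.655) km/h.
Velocity of container vessel relative to ferry = (0.000, -35.000) − (4.380, -27.655) = (-4.380, -7.345) km/h.
Magnitude = |(-4.380, -7.345)| = 8.552 km/h.

8.55 km/h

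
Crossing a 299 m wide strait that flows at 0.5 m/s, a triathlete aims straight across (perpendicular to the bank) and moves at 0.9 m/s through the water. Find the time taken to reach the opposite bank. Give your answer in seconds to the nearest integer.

332 s

The component of the triathlete's velocity perpendicular to the bank is 0.9 m/s.
Only the cross-stream component determines the crossing time; the current contributes nothing perpendicular to the bank.
Time = 299 / 0.900 = 332.222 s.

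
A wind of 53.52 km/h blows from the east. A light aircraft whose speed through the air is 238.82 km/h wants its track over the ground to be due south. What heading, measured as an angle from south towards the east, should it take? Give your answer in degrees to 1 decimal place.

The wind pushes perpendicular to the desired track; the heading must have a component into the wind equal to 53.52 km/h: 238.82 sin θ = 53.52.
sin θ = 0.2241, so θ = 12.950°.

13.0°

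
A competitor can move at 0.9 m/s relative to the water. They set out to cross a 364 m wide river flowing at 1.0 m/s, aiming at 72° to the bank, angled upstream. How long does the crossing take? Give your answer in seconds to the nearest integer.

The component of the competitor's velocity perpendicular to the bank is 0.9 × sin 72° = 0.856 m/s.
The flow acts along the bank and has no component across it.
Time = 364 / 0.856 = 425.258 s.

425 s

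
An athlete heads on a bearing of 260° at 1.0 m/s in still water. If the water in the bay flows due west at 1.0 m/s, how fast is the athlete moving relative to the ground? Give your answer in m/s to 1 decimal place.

Taking east as x and north as y: velocity relative to the water = (-0.985, -0.174) m/s; the water relative to ground = (-1.000, 0.000) m/s.
Velocity relative to ground = (-0.985, -0.174) + (-1.000, 0.000) = (-1.985, -0.174) m/s.
Speed = |(-1.985, -0.174)| = 1.992 m/s.

2.0 m/s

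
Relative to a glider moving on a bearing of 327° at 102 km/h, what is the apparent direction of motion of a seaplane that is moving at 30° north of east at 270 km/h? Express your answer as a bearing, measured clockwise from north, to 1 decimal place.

Taking east as x and north as y: seaplane velocity = (233.827, 135.000) km/h; glider velocity = (-55.553, 85.544) km/h.
Velocity of seaplane relative to glider = (233.827, 135.000) − (-55.553, 85.544) = (289.380, 49.456) km/h.
Bearing = atan2(289.38, 49.46) = 80.30° clockwise from north.

080.3°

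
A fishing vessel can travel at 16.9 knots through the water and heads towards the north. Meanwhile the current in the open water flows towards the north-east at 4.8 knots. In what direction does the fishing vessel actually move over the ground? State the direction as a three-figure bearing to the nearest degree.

009°

Taking east as x and north as y: velocity relative to the water = (0.000, 16.900) knots; the water relative to ground = (3.394, 3.394) knots.
Velocity relative to ground = (0.000, 16.900) + (3.394, 3.394) = (3.394, 20.294) knots.
Bearing = atan2(3.39, 20.29) = 9.49° clockwise from north.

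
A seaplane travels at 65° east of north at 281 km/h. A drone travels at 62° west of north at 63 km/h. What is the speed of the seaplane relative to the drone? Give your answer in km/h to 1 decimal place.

Taking east as x and north as y: seaplane velocity = (254.672, 118.756) km/h; drone velocity = (-55.626, 29.577) km/h.
Velocity of seaplane relative to drone = (254.672, 118.756) − (-55.626, 29.577) = (310.298, 89.179) km/h.
Magnitude = |(310.298, 89.179)| = 322.859 km/h.

322.9 km/h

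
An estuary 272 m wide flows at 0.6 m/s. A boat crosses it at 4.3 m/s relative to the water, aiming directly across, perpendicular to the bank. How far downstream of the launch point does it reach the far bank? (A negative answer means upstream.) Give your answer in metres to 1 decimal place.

Perpendicular speed = 4.300 m/s; crossing time = 272 / 4.300 = 63.256 s.
Net downstream speed = 0.600 m/s.
Drift = 0.600 × 63.256 = 37.953 m (downstream).

38.0 m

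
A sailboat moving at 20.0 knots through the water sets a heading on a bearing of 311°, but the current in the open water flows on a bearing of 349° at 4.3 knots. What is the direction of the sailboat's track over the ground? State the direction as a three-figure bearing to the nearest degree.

317°

Taking east as x and north as y: velocity relative to the water = (-15.094, 13.121) knots; the water relative to ground = (-0.820, 4.221) knots.
Velocity relative to ground = (-15.094, 13.121) + (-0.820, 4.221) = (-15.915, 17.342) knots.
Bearing = atan2(-15.91, 17.34) = 317.46° clockwise from north.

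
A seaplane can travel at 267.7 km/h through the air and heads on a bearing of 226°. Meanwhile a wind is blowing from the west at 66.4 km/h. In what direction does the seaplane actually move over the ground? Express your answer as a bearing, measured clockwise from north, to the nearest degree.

214°

Taking east as x and north as y: velocity relative to the air = (-192.567, -185.960) km/h; the air relative to ground = (66.400, 0.000) km/h.
Velocity relative to ground = (-192.567, -185.960) + (66.400, 0.000) = (-126.167, -185.960) km/h.
Bearing = atan2(-126.17, -185.96) = 214.16° clockwise from north.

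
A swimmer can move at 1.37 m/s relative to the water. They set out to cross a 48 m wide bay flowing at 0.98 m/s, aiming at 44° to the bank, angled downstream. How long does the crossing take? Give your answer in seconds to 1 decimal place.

The component of the swimmer's velocity perpendicular to the bank is 1.37 × sin 44° = 0.952 m/s.
Only the cross-stream component determines the crossing time; the current contributes nothing perpendicular to the bank.
Time = 48 / 0.952 = 50.437 s.

50.4 s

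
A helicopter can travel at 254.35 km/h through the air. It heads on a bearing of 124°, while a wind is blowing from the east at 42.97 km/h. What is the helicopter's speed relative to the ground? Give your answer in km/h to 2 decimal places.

Taking east as x and north as y: velocity relative to the air = (210.866, -142.231) km/h; the air relative to ground = (-42.970, 0.000) km/h.
Velocity relative to ground = (210.866, -142.231) + (-42.970, 0.000) = (167.896, -142.231) km/h.
Speed = |(167.896, -142.231)| = 220.042 km/h.

220.04 km/h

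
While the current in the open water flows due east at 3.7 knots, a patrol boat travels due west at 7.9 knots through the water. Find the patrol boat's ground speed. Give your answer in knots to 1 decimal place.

Taking east as x and north as y: velocity relative to the water = (-7.900, 0.000) knots; the water relative to ground = (3.700, 0.000) knots.
Velocity relative to ground = (-7.900, 0.000) + (3.700, 0.000) = (-4.200, 0.000) knots.
Speed = |(-4.200, 0.000)| = 4.200 knots.

4.2 knots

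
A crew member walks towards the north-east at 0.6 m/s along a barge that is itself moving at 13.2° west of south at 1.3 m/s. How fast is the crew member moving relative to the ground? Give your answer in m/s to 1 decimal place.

Taking east as x and north as y: barge velocity = (-0.297, -1.266) m/s; crew member velocity relative to barge = (0.424, 0.424) m/s.
Velocity relative to ground = (-0.297, -1.266) + (0.424, 0.424) = (0.127, -0.841) m/s.
Speed = |(0.127, -0.841)| = 0.851 m/s.

0.9 m/s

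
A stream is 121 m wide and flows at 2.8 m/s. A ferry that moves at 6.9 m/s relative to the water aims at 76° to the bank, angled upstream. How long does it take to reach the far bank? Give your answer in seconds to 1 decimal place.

The component of the ferry's velocity perpendicular to the bank is 6.9 × sin 76° = 6.695 m/s.
Only the cross-stream component determines the crossing time; the current contributes nothing perpendicular to the bank.
Time = 121 / 6.695 = 18.073 s.

18.1 s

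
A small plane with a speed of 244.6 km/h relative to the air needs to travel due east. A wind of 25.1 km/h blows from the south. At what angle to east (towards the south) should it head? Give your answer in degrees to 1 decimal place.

5.9°

The wind pushes perpendicular to the desired track; the heading must have a component into the wind equal to 25.1 km/h: 244.6 sin θ = 25.1.
sin θ = 0.1026, so θ = 5.890°.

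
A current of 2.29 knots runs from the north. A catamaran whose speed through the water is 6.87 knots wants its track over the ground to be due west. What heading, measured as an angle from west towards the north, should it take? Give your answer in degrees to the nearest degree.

19°

The current pushes perpendicular to the desired track; the heading must have a component into the current equal to 2.29 knots: 6.87 sin θ = 2.29.
sin θ = 0.3333, so θ = 19.471°.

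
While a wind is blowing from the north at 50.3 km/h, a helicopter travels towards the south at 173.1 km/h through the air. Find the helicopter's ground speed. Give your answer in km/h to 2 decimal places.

223.40 km/h

Taking east as x and north as y: velocity relative to the air = (0.000, -173.100) km/h; the air relative to ground = (0.000, -50.300) km/h.
Velocity relative to ground = (0.000, -173.100) + (0.000, -50.300) = (0.000, -223.400) km/h.
Speed = |(0.000, -223.400)| = 223.400 km/h.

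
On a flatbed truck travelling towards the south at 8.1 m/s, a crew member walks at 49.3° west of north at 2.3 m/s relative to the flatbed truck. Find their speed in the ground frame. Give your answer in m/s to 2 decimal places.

Taking east as x and north as y: flatbed truck velocity = (0.000, -8.100) m/s; crew member velocity relative to flatbed truck = (-1.744, 1.500) m/s.
Velocity relative to ground = (0.000, -8.100) + (-1.744, 1.500) = (-1.744, -6.600) m/s.
Speed = |(-1.744, -6.600)| = 6.827 m/s.

6.83 m/s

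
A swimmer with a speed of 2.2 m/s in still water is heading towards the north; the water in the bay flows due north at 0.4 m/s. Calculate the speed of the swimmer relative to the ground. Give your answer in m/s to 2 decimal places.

2.60 m/s

Taking east as x and north as y: velocity relative to the water = (0.000, 2.200) m/s; the water relative to ground = (0.000, 0.400) m/s.
Velocity relative to ground = (0.000, 2.200) + (0.000, 0.400) = (0.000, 2.600) m/s.
Speed = |(0.000, 2.600)| = 2.600 m/s.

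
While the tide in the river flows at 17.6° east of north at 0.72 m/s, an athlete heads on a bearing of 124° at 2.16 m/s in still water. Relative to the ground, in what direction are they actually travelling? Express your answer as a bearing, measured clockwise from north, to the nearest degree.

105°

Taking east as x and north as y: velocity relative to the water = (1.791, -1.208) m/s; the water relative to ground = (0.218, 0.686) m/s.
Velocity relative to ground = (1.791, -1.208) + (0.218, 0.686) = (2.008, -0.522) m/s.
Bearing = atan2(2.01, -0.52) = 104.56° clockwise from north.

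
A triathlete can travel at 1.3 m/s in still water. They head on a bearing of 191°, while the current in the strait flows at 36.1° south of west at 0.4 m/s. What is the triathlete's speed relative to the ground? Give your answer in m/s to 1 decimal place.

1.6 m/s

Taking east as x and north as y: velocity relative to the water = (-0.248, -1.276) m/s; the water relative to ground = (-0.323, -0.236) m/s.
Velocity relative to ground = (-0.248, -1.276) + (-0.323, -0.236) = (-0.571, -1.512) m/s.
Speed = |(-0.571, -1.512)| = 1.616 m/s.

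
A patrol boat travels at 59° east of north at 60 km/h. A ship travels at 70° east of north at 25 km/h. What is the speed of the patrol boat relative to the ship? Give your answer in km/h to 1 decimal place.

Taking east as x and north as y: patrol boat velocity = (51.430, 30.902) km/h; ship velocity = (23.492, 8.551) km/h.
Velocity of patrol boat relative to ship = (51.430, 30.902) − (23.492, 8.551) = (27.938, 22.352) km/h.
Magnitude = |(27.938, 22.352)| = 35.779 km/h.

35.8 km/h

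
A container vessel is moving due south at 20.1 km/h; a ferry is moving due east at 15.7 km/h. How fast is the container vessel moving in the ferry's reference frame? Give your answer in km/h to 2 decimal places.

Taking east as x and north as y: container vessel velocity = (0.000, -20.100) km/h; ferry velocity = (15.700, 0.000) km/h.
Velocity of container vessel relative to ferry = (0.000, -20.100) − (15.700, 0.000) = (-15.700, -20.100) km/h.
Magnitude = |(-15.700, -20.100)| = 25.505 km/h.

25.50 km/h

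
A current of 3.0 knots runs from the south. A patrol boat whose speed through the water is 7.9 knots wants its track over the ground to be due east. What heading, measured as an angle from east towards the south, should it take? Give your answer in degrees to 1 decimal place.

22.3°

The current pushes perpendicular to the desired track; the heading must have a component into the current equal to 3.0 knots: 7.9 sin θ = 3.0.
sin θ = 0.3797, so θ = 22.318°.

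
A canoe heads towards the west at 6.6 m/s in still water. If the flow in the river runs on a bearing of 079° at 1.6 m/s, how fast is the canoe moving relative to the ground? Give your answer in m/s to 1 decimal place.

Taking east as x and north as y: velocity relative to the water = (-6.600, 0.000) m/s; the water relative to ground = (1.571, 0.305) m/s.
Velocity relative to ground = (-6.600, 0.000) + (1.571, 0.305) = (-5.029, 0.305) m/s.
Speed = |(-5.029, 0.305)| = 5.039 m/s.

5.0 m/s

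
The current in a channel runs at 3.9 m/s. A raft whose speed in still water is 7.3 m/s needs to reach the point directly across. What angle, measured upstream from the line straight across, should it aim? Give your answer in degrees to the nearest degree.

32°

To cancel the current, the upstream component of the raft's velocity must equal the flow: 7.3 sin θ = 3.9.
sin θ = 3.9 / 7.3 = 0.5342.
θ = arcsin(0.5342) = 32.293°.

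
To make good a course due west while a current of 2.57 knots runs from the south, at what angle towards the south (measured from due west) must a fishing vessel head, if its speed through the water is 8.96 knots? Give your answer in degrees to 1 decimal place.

16.7°

The current pushes perpendicular to the desired track; the heading must have a component into the current equal to 2.57 knots: 8.96 sin θ = 2.57.
sin θ = 0.2868, so θ = 16.668°.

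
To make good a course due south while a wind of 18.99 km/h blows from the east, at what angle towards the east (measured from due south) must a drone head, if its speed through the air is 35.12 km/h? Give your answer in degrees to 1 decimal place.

32.7°

The wind pushes perpendicular to the desired track; the heading must have a component into the wind equal to 18.99 km/h: 35.12 sin θ = 18.99.
sin θ = 0.5407, so θ = 32.732°.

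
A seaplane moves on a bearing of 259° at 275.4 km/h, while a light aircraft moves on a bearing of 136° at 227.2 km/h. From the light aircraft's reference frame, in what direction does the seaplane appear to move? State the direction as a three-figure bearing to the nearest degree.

285°

Taking east as x and north as y: seaplane velocity = (-270.340, -52.549) km/h; light aircraft velocity = (157.826, -163.434) km/h.
Velocity of seaplane relative to light aircraft = (-270.340, -52.549) − (157.826, -163.434) = (-428.167, 110.885) km/h.
Bearing = atan2(-428.17, 110.89) = 284.52° clockwise from north.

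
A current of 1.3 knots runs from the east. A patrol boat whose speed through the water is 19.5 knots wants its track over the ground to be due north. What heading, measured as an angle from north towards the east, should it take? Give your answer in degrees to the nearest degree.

4°

The current pushes perpendicular to the desired track; the heading must have a component into the current equal to 1.3 knots: 19.5 sin θ = 1.3.
sin θ = 0.0667, so θ = 3.823°.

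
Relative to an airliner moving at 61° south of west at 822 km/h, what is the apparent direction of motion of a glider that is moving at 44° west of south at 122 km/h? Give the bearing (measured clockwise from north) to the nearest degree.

Taking east as x and north as y: glider velocity = (-84.748, -87.759) km/h; airliner velocity = (-398.514, -718.937) km/h.
Velocity of glider relative to airliner = (-84.748, -87.759) − (-398.514, -718.937) = (313.765, 631.178) km/h.
Bearing = atan2(313.77, 631.18) = 26.43° clockwise from north.

026°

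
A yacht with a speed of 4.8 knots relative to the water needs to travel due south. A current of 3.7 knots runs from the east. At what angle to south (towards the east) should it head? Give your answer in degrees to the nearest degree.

50°

The current pushes perpendicular to the desired track; the heading must have a component into the current equal to 3.7 knots: 4.8 sin θ = 3.7.
sin θ = 0.7708, so θ = 50.429°.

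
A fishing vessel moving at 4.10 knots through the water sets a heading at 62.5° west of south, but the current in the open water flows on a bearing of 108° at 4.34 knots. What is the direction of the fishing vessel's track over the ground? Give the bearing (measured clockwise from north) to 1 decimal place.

171.4°

Taking east as x and north as y: velocity relative to the water = (-3.637, -1.893) knots; the water relative to ground = (4.128, -1.341) knots.
Velocity relative to ground = (-3.637, -1.893) + (4.128, -1.341) = (0.491, -3.234) knots.
Bearing = atan2(0.49, -3.23) = 171.37° clockwise from north.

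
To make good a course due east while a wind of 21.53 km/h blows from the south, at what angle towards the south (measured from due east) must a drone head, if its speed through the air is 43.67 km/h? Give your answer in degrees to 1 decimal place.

The wind pushes perpendicular to the desired track; the heading must have a component into the wind equal to 21.53 km/h: 43.67 sin θ = 21.53.
sin θ = 0.4930, so θ = 29.539°.

29.5°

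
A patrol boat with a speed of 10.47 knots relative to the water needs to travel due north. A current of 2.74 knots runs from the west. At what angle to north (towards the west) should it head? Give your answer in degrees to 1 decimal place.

15.2°

The current pushes perpendicular to the desired track; the heading must have a component into the current equal to 2.74 knots: 10.47 sin θ = 2.74.
sin θ = 0.2617, so θ = 15.171°.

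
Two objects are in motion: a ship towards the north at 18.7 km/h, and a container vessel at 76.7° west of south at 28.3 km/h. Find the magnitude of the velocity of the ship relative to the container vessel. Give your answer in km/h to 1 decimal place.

37.3 km/h

Taking east as x and north as y: ship velocity = (0.000, 18.700) km/h; container vessel velocity = (-27.541, -6.510) km/h.
Velocity of ship relative to container vessel = (0.000, 18.700) − (-27.541, -6.510) = (27.541, 25.210) km/h.
Magnitude = |(27.541, 25.210)| = 37.337 km/h.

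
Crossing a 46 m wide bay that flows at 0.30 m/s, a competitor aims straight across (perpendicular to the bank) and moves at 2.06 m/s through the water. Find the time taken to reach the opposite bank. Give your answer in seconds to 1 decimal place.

The component of the competitor's velocity perpendicular to the bank is 2.06 m/s.
Only the cross-stream component determines the crossing time; the current contributes nothing perpendicular to the bank.
Time = 46 / 2.060 = 22.330 s.

22.3 s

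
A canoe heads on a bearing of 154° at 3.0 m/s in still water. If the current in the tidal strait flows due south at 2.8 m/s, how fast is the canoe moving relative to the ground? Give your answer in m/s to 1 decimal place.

5.7 m/s

Taking east as x and north as y: velocity relative to the water = (1.315, -2.696) m/s; the water relative to ground = (0.000, -2.800) m/s.
Velocity relative to ground = (1.315, -2.696) + (0.000, -2.800) = (1.315, -5.496) m/s.
Speed = |(1.315, -5.496)| = 5.652 m/s.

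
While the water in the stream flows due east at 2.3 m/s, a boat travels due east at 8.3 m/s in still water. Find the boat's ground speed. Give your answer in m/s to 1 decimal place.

10.6 m/s

Taking east as x and north as y: velocity relative to the water = (8.300, 0.000) m/s; the water relative to ground = (2.300, 0.000) m/s.
Velocity relative to ground = (8.300, 0.000) + (2.300, 0.000) = (10.600, 0.000) m/s.
Speed = |(10.600, 0.000)| = 10.600 m/s.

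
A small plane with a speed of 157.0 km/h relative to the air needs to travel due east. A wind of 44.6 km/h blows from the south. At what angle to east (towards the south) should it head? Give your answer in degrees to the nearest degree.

17°

The wind pushes perpendicular to the desired track; the heading must have a component into the wind equal to 44.6 km/h: 157.0 sin θ = 44.6.
sin θ = 0.2841, so θ = 16.504°.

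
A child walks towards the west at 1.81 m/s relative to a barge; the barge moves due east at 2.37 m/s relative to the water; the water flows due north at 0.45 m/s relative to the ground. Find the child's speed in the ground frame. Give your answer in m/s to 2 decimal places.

In east/north components (m/s): child relative to barge = (-1.810, 0.000); barge relative to water = (2.370, 0.000); water relative to ground = (0.000, 0.450).
Sum = (0.560, 0.450) m/s.
Speed = |(0.560, 0.450)| = 0.718 m/s.

0.72 m/s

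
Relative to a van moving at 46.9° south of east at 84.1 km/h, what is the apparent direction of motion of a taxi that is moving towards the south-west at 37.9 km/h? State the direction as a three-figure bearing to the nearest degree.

Taking east as x and north as y: taxi velocity = (-26.799, -26.799) km/h; van velocity = (57.463, -61.407) km/h.
Velocity of taxi relative to van = (-26.799, -26.799) − (57.463, -61.407) = (-84.263, 34.607) km/h.
Bearing = atan2(-84.26, 34.61) = 292.33° clockwise from north.

292°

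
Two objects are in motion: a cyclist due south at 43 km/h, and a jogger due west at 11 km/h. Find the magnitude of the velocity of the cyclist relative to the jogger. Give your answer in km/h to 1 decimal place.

44.4 km/h

Taking east as x and north as y: cyclist velocity = (0.000, -43.000) km/h; jogger velocity = (-11.000, 0.000) km/h.
Velocity of cyclist relative to jogger = (0.000, -43.000) − (-11.000, 0.000) = (11.000, -43.000) km/h.
Magnitude = |(11.000, -43.000)| = 44.385 km/h.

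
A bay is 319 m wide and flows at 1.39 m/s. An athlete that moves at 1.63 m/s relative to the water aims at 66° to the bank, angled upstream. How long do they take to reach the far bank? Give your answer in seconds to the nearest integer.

214 s

The component of the athlete's velocity perpendicular to the bank is 1.63 × sin 66° = 1.489 m/s.
Only the cross-stream component determines the crossing time; the current contributes nothing perpendicular to the bank.
Time = 319 / 1.489 = 214.226 s.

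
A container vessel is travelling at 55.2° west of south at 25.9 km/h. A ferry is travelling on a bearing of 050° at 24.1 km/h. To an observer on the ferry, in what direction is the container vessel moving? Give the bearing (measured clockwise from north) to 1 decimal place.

232.7°

Taking east as x and north as y: container vessel velocity = (-21.268, -14.781) km/h; ferry velocity = (18.462, 15.491) km/h.
Velocity of container vessel relative to ferry = (-21.268, -14.781) − (18.462, 15.491) = (-39.729, -30.273) km/h.
Bearing = atan2(-39.73, -30.27) = 232.69° clockwise from north.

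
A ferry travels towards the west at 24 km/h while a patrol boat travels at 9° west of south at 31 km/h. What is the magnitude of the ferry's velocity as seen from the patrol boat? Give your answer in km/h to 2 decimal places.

36.11 km/h

Taking east as x and north as y: ferry velocity = (-24.000, 0.000) km/h; patrol boat velocity = (-4.849, -30.618) km/h.
Velocity of ferry relative to patrol boat = (-24.000, 0.000) − (-4.849, -30.618) = (-19.151, 30.618) km/h.
Magnitude = |(-19.151, 30.618)| = 36.114 km/h.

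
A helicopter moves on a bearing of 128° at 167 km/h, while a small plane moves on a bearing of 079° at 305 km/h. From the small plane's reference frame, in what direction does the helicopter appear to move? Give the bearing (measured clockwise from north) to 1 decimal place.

Taking east as x and north as y: helicopter velocity = (131.598, -102.815) km/h; small plane velocity = (299.396, 58.197) km/h.
Velocity of helicopter relative to small plane = (131.598, -102.815) − (299.396, 58.197) = (-167.798, -161.012) km/h.
Bearing = atan2(-167.80, -161.01) = 226.18° clockwise from north.

226.2°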